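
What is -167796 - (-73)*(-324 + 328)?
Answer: -167504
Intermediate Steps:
-167796 - (-73)*(-324 + 328) = -167796 - (-73)*4 = -167796 - 1*(-292) = -167796 + 292 = -167504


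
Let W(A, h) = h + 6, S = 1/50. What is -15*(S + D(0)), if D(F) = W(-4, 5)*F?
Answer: -3/10 ≈ -0.30000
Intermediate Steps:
S = 1/50 ≈ 0.020000
W(A, h) = 6 + h
D(F) = 11*F (D(F) = (6 + 5)*F = 11*F)
-15*(S + D(0)) = -15*(1/50 + 11*0) = -15*(1/50 + 0) = -15*1/50 = -3/10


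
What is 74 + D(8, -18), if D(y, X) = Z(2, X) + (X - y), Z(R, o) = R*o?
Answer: 12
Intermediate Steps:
D(y, X) = -y + 3*X (D(y, X) = 2*X + (X - y) = -y + 3*X)
74 + D(8, -18) = 74 + (-1*8 + 3*(-18)) = 74 + (-8 - 54) = 74 - 62 = 12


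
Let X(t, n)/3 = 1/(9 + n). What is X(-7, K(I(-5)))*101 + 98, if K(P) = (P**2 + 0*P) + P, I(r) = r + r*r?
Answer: 14115/143 ≈ 98.706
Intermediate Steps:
I(r) = r + r**2
K(P) = P + P**2 (K(P) = (P**2 + 0) + P = P**2 + P = P + P**2)
X(t, n) = 3/(9 + n)
X(-7, K(I(-5)))*101 + 98 = (3/(9 + (-5*(1 - 5))*(1 - 5*(1 - 5))))*101 + 98 = (3/(9 + (-5*(-4))*(1 - 5*(-4))))*101 + 98 = (3/(9 + 20*(1 + 20)))*101 + 98 = (3/(9 + 20*21))*101 + 98 = (3/(9 + 420))*101 + 98 = (3/429)*101 + 98 = (3*(1/429))*101 + 98 = (1/143)*101 + 98 = 101/143 + 98 = 14115/143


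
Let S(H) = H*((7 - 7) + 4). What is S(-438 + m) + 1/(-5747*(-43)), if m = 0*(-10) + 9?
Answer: -424059635/247121 ≈ -1716.0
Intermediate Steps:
m = 9 (m = 0 + 9 = 9)
S(H) = 4*H (S(H) = H*(0 + 4) = H*4 = 4*H)
S(-438 + m) + 1/(-5747*(-43)) = 4*(-438 + 9) + 1/(-5747*(-43)) = 4*(-429) + 1/247121 = -1716 + 1/247121 = -424059635/247121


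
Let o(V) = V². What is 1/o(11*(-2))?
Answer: 1/484 ≈ 0.0020661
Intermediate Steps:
1/o(11*(-2)) = 1/((11*(-2))²) = 1/((-22)²) = 1/484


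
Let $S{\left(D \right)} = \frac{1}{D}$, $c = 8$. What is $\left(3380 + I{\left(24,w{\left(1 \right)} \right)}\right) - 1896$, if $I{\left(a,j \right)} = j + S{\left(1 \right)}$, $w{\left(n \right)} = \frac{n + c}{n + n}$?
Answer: $\frac{2979}{2} \approx 1489.5$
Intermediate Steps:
$w{\left(n \right)} = \frac{8 + n}{2 n}$ ($w{\left(n \right)} = \frac{n + 8}{n + n} = \frac{8 + n}{2 n}$)
$I{\left(a,j \right)} = 1 + j$ ($I{\left(a,j \right)} = j + 1^{-1} = j + 1 = 1 + j$)
$\left(3380 + I{\left(24,w{\left(1 \right)} \right)}\right) - 1896 = \left(3380 + \left(1 + \frac{8 + 1}{2 \cdot 1}\right)\right) - 1896 = \left(3380 + \left(1 + \frac{1}{2} \cdot 1 \cdot 9\right)\right) - 1896 = \left(3380 + \left(1 + \frac{9}{2}\right)\right) - 1896 = \left(3380 + \frac{11}{2}\right) - 1896 = \frac{6771}{2} - 1896 = \frac{2979}{2}$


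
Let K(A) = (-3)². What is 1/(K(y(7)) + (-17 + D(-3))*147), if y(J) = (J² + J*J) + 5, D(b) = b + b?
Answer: -1/3372 ≈ -0.00029656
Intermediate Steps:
D(b) = 2*b
y(J) = 5 + 2*J² (y(J) = (J² + J²) + 5 = 2*J² + 5 = 5 + 2*J²)
K(A) = 9
1/(K(y(7)) + (-17 + D(-3))*147) = 1/(9 + (-17 + 2*(-3))*147) = 1/(9 + (-17 - 6)*147) = 1/(9 - 23*147) = 1/(9 - 3381) = 1/(-3372) = -1/3372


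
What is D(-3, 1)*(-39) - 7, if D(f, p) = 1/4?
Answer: -67/4 ≈ -16.750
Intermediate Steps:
D(f, p) = ¼
D(-3, 1)*(-39) - 7 = (¼)*(-39) - 7 = -39/4 - 7 = -67/4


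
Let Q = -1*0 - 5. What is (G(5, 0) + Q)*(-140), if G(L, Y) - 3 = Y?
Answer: 280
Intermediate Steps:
Q = -5 (Q = 0 - 5 = -5)
G(L, Y) = 3 + Y
(G(5, 0) + Q)*(-140) = ((3 + 0) - 5)*(-140) = (3 - 5)*(-140) = -2*(-140) = 280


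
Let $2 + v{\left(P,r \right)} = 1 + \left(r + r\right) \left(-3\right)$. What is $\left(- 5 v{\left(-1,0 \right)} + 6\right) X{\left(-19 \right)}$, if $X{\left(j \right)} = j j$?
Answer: $3971$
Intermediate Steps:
$v{\left(P,r \right)} = -1 - 6 r$ ($v{\left(P,r \right)} = -2 + \left(1 + \left(r + r\right) \left(-3\right)\right) = -2 + \left(1 + 2 r \left(-3\right)\right) = -2 - \left(-1 + 6 r\right) = -1 - 6 r$)
$X{\left(j \right)} = j^{2}$
$\left(- 5 v{\left(-1,0 \right)} + 6\right) X{\left(-19 \right)} = \left(- 5 \left(-1 - 0\right) + 6\right) \left(-19\right)^{2} = \left(- 5 \left(-1 + 0\right) + 6\right) 361 = \left(\left(-5\right) \left(-1\right) + 6\right) 361 = \left(5 + 6\right) 361 = 11 \cdot 361 = 3971$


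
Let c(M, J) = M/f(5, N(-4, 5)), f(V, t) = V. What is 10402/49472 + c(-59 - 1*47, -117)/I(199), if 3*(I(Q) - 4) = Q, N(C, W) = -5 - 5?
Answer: -2378993/26096480 ≈ -0.091161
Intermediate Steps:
N(C, W) = -10
I(Q) = 4 + Q/3
c(M, J) = M/5
10402/49472 + c(-59 - 1*47, -117)/I(199) = 10402/49472 + ((-59 - 1*47)/5)/(4 + (⅓)*199) = 10402*(1/49472) + ((-59 - 47)/5)/(4 + 199/3) = 5201/24736 + ((⅕)*(-106))/(211/3) = 5201/24736 - 106/5*3/211 = 5201/24736 - 318/1055 = -2378993/26096480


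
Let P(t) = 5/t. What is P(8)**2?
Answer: 25/64 ≈ 0.39063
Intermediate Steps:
P(8)**2 = (5/8)**2 = 25/64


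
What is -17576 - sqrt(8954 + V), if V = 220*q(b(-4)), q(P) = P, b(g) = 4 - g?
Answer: -17576 - sqrt(10714) ≈ -17680.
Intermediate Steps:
V = 1760 (V = 220*(4 - 1*(-4)) = 220*(4 + 4) = 220*8 = 1760)
-17576 - sqrt(8954 + V) = -17576 - sqrt(8954 + 1760) = -17576 - sqrt(10714)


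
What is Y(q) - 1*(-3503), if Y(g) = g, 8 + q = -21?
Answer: 3474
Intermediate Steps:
q = -29 (q = -8 - 21 = -29)
Y(q) - 1*(-3503) = -29 - 1*(-3503) = -29 + 3503 = 3474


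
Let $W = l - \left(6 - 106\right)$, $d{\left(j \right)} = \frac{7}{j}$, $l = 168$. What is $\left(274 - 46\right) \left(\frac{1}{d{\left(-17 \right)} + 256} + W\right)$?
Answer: $\frac{265500756}{4345} \approx 61105.0$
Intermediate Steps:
$W = 268$ ($W = 168 - \left(6 - 106\right) = 168 - -100 = 168 + 100 = 268$)
$\left(274 - 46\right) \left(\frac{1}{d{\left(-17 \right)} + 256} + W\right) = \left(274 - 46\right) \left(\frac{1}{\frac{7}{-17} + 256} + 268\right) = 228 \left(\frac{1}{7 \left(- \frac{1}{17}\right) + 256} + 268\right) = 228 \left(\frac{1}{- \frac{7}{17} + 256} + 268\right) = 228 \left(\frac{1}{\frac{4345}{17}} + 268\right) = 228 \left(\frac{17}{4345} + 268\right) = 228 \cdot \frac{1164477}{4345} = \frac{265500756}{4345}$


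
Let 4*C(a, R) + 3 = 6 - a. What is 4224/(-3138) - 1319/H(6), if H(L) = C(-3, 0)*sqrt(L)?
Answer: -704/523 - 1319*sqrt(6)/9 ≈ -360.33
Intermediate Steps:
C(a, R) = 3/4 - a/4 (C(a, R) = -3/4 + (6 - a)/4 = -3/4 + (3/2 - a/4) = 3/4 - a/4)
H(L) = 3*sqrt(L)/2 (H(L) = (3/4 - 1/4*(-3))*sqrt(L) = (3/4 + 3/4)*sqrt(L) = 3*sqrt(L)/2)
4224/(-3138) - 1319/H(6) = 4224/(-3138) - 1319*sqrt(6)/9 = 4224*(-1/3138) - 1319*sqrt(6)/9 = -704/523 - 1319*sqrt(6)/9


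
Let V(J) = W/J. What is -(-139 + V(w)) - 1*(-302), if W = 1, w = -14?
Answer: 6175/14 ≈ 441.07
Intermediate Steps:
V(J) = 1/J
-(-139 + V(w)) - 1*(-302) = -(-139 + 1/(-14)) - 1*(-302) = -(-139 - 1/14) + 302 = -1*(-1947/14) + 302 = 1947/14 + 302 = 6175/14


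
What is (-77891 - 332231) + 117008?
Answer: -293114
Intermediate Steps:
(-77891 - 332231) + 117008 = -410122 + 117008 = -293114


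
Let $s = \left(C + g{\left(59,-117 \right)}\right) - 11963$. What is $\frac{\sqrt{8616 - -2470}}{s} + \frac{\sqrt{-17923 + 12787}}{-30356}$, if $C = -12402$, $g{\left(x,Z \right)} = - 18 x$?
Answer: $- \frac{\sqrt{11086}}{25427} - \frac{i \sqrt{321}}{7589} \approx -0.0041409 - 0.0023608 i$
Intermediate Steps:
$s = -25427$ ($s = \left(-12402 - 1062\right) - 11963 = -13464 - 11963 = -25427$)
$\frac{\sqrt{8616 - -2470}}{s} + \frac{\sqrt{-17923 + 12787}}{-30356} = \frac{\sqrt{8616 - -2470}}{-25427} + \frac{\sqrt{-17923 + 12787}}{-30356} = \sqrt{8616 + 2470} \left(- \frac{1}{25427}\right) + \sqrt{-5136} \left(- \frac{1}{30356}\right) = \sqrt{11086} \left(- \frac{1}{25427}\right) + 4 i \sqrt{321} \left(- \frac{1}{30356}\right) = - \frac{\sqrt{11086}}{25427} - \frac{i \sqrt{321}}{7589}$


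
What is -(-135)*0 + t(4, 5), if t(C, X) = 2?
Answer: 2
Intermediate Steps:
-(-135)*0 + t(4, 5) = -(-135)*0 + 2 = -27*0 + 2 = 0 + 2 = 2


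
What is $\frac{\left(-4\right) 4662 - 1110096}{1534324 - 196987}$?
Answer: $- \frac{125416}{148593} \approx -0.84402$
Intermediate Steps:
$\frac{\left(-4\right) 4662 - 1110096}{1534324 - 196987} = \frac{-18648 - 1110096}{1337337} = \left(-1128744\right) \frac{1}{1337337} = - \frac{125416}{148593}$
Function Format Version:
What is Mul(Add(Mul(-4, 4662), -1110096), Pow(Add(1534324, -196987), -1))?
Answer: Rational(-125416, 148593) ≈ -0.84402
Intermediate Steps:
Mul(Add(Mul(-4, 4662), -1110096), Pow(Add(1534324, -196987), -1)) = Mul(Add(-18648, -1110096), Pow(1337337, -1)) = Mul(-1128744, Rational(1, 1337337)) = Rational(-125416, 148593)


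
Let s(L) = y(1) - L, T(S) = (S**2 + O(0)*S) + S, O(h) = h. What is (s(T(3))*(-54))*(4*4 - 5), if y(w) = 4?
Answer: 4752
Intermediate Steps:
T(S) = S + S**2 (T(S) = (S**2 + 0*S) + S = (S**2 + 0) + S = S**2 + S = S + S**2)
s(L) = 4 - L
(s(T(3))*(-54))*(4*4 - 5) = ((4 - 3*(1 + 3))*(-54))*(4*4 - 5) = ((4 - 3*4)*(-54))*(16 - 5) = ((4 - 1*12)*(-54))*11 = ((4 - 12)*(-54))*11 = -8*(-54)*11 = 432*11 = 4752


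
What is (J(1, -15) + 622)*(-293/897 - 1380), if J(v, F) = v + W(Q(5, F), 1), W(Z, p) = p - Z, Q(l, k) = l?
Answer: -766416707/897 ≈ -8.5442e+5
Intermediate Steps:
J(v, F) = -4 + v (J(v, F) = v + (1 - 1*5) = v + (1 - 5) = v - 4 = -4 + v)
(J(1, -15) + 622)*(-293/897 - 1380) = ((-4 + 1) + 622)*(-293/897 - 1380) = (-3 + 622)*(-293*1/897 - 1380) = 619*(-293/897 - 1380) = 619*(-1238153/897) = -766416707/897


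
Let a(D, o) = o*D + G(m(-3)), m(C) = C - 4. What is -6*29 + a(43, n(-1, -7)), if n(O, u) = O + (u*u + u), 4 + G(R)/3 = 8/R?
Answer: 11015/7 ≈ 1573.6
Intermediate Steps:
m(C) = -4 + C
G(R) = -12 + 24/R (G(R) = -12 + 3*(8/R) = -12 + 24/R)
n(O, u) = O + u + u**2 (n(O, u) = O + (u**2 + u) = O + (u + u**2) = O + u + u**2)
a(D, o) = -108/7 + D*o (a(D, o) = o*D + (-12 + 24/(-4 - 3)) = D*o + (-12 + 24/(-7)) = D*o + (-12 + 24*(-1/7)) = D*o + (-12 - 24/7) = D*o - 108/7 = -108/7 + D*o)
-6*29 + a(43, n(-1, -7)) = -6*29 + (-108/7 + 43*(-1 - 7 + (-7)**2)) = -174 + (-108/7 + 43*(-1 - 7 + 49)) = -174 + (-108/7 + 43*41) = -174 + (-108/7 + 1763) = -174 + 12233/7 = 11015/7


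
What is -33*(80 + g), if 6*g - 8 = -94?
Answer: -2167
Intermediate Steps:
g = -43/3 (g = 4/3 + (⅙)*(-94) = 4/3 - 47/3 = -43/3 ≈ -14.333)
-33*(80 + g) = -33*(80 - 43/3) = -33*197/3 = -2167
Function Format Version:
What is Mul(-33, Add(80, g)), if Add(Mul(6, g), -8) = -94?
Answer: -2167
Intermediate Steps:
g = Rational(-43, 3) (g = Add(Rational(4, 3), Mul(Rational(1, 6), -94)) = Add(Rational(4, 3), Rational(-47, 3)) = Rational(-43, 3) ≈ -14.333)
Mul(-33, Add(80, g)) = Mul(-33, Add(80, Rational(-43, 3))) = Mul(-33, Rational(197, 3)) = -2167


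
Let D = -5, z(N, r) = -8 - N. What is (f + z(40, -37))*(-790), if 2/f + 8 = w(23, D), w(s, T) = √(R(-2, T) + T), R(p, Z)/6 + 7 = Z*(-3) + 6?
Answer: 111232/3 - 316*√79/3 ≈ 36141.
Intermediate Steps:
R(p, Z) = -6 - 18*Z (R(p, Z) = -42 + 6*(Z*(-3) + 6) = -42 + 6*(-3*Z + 6) = -42 + 6*(6 - 3*Z) = -42 + (36 - 18*Z) = -6 - 18*Z)
w(s, T) = √(-6 - 17*T) (w(s, T) = √((-6 - 18*T) + T) = √(-6 - 17*T))
f = 2/(-8 + √79) (f = 2/(-8 + √(-6 - 17*(-5))) = 2/(-8 + √(-6 + 85)) = 2/(-8 + √79) ≈ 2.2518)
(f + z(40, -37))*(-790) = ((16/15 + 2*√79/15) + (-8 - 1*40))*(-790) = ((16/15 + 2*√79/15) + (-8 - 40))*(-790) = ((16/15 + 2*√79/15) - 48)*(-790) = (-704/15 + 2*√79/15)*(-790) = 111232/3 - 316*√79/3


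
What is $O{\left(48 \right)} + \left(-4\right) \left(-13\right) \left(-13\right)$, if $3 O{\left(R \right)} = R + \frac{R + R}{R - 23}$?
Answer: $- \frac{16468}{25} \approx -658.72$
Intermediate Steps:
$O{\left(R \right)} = \frac{R}{3} + \frac{2 R}{3 \left(-23 + R\right)}$ ($O{\left(R \right)} = \frac{R + \frac{R + R}{R - 23}}{3} = \frac{R + \frac{2 R}{-23 + R}}{3} = \frac{R}{3} + \frac{2 R}{3 \left(-23 + R\right)}$)
$O{\left(48 \right)} + \left(-4\right) \left(-13\right) \left(-13\right) = \frac{1}{3} \cdot 48 \frac{1}{-23 + 48} \left(-21 + 48\right) + \left(-4\right) \left(-13\right) \left(-13\right) = \frac{1}{3} \cdot 48 \cdot \frac{1}{25} \cdot 27 + 52 \left(-13\right) = \frac{1}{3} \cdot 48 \cdot \frac{1}{25} \cdot 27 - 676 = \frac{432}{25} - 676 = - \frac{16468}{25}$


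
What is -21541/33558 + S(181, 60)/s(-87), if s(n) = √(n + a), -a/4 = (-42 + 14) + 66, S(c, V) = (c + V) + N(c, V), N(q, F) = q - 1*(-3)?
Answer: -21541/33558 - 425*I*√239/239 ≈ -0.6419 - 27.491*I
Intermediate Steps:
N(q, F) = 3 + q (N(q, F) = q + 3 = 3 + q)
S(c, V) = 3 + V + 2*c (S(c, V) = (c + V) + (3 + c) = (V + c) + (3 + c) = 3 + V + 2*c)
a = -152 (a = -4*((-42 + 14) + 66) = -4*(-28 + 66) = -4*38 = -152)
s(n) = √(-152 + n) (s(n) = √(n - 152) = √(-152 + n))
-21541/33558 + S(181, 60)/s(-87) = -21541/33558 + (3 + 60 + 2*181)/(√(-152 - 87)) = -21541*1/33558 + (3 + 60 + 362)/(√(-239)) = -21541/33558 + 425/((I*√239)) = -21541/33558 + 425*(-I*√239/239) = -21541/33558 - 425*I*√239/239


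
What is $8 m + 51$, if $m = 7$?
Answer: $107$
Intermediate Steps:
$8 m + 51 = 8 \cdot 7 + 51 = 56 + 51 = 107$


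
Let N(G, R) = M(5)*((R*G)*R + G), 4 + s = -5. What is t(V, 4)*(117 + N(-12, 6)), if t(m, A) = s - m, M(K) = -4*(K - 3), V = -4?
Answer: -18345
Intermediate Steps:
s = -9 (s = -4 - 5 = -9)
M(K) = 12 - 4*K (M(K) = -4*(-3 + K) = 12 - 4*K)
t(m, A) = -9 - m
N(G, R) = -8*G - 8*G*R² (N(G, R) = (12 - 4*5)*((R*G)*R + G) = (12 - 20)*((G*R)*R + G) = -8*(G*R² + G) = -8*(G + G*R²) = -8*G - 8*G*R²)
t(V, 4)*(117 + N(-12, 6)) = (-9 - 1*(-4))*(117 - 8*(-12)*(1 + 6²)) = (-9 + 4)*(117 - 8*(-12)*(1 + 36)) = -5*(117 - 8*(-12)*37) = -5*(117 + 3552) = -5*3669 = -18345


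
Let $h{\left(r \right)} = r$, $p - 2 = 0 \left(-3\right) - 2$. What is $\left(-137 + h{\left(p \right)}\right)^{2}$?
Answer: $18769$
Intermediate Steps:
$p = 0$ ($p = 2 + \left(0 \left(-3\right) - 2\right) = 2 + \left(0 - 2\right) = 2 - 2 = 0$)
$\left(-137 + h{\left(p \right)}\right)^{2} = \left(-137 + 0\right)^{2} = \left(-137\right)^{2} = 18769$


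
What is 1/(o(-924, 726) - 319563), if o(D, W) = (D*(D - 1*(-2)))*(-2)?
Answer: -1/2023419 ≈ -4.9421e-7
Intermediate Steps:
o(D, W) = -2*D*(2 + D) (o(D, W) = (D*(D + 2))*(-2) = (D*(2 + D))*(-2) = -2*D*(2 + D))
1/(o(-924, 726) - 319563) = 1/(-2*(-924)*(2 - 924) - 319563) = 1/(-2*(-924)*(-922) - 319563) = 1/(-1703856 - 319563) = 1/(-2023419) = -1/2023419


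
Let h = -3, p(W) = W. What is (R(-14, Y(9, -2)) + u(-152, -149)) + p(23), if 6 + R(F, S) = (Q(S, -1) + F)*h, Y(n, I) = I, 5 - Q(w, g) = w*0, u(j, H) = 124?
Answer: 168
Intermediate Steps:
Q(w, g) = 5 (Q(w, g) = 5 - w*0 = 5 - 1*0 = 5 + 0 = 5)
R(F, S) = -21 - 3*F (R(F, S) = -6 + (5 + F)*(-3) = -6 + (-15 - 3*F) = -21 - 3*F)
(R(-14, Y(9, -2)) + u(-152, -149)) + p(23) = ((-21 - 3*(-14)) + 124) + 23 = ((-21 + 42) + 124) + 23 = (21 + 124) + 23 = 145 + 23 = 168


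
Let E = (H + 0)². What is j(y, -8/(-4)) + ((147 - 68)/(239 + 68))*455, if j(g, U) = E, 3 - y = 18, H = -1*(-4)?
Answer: 40857/307 ≈ 133.08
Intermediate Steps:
H = 4
y = -15 (y = 3 - 1*18 = 3 - 18 = -15)
E = 16 (E = (4 + 0)² = 4² = 16)
j(g, U) = 16
j(y, -8/(-4)) + ((147 - 68)/(239 + 68))*455 = 16 + ((147 - 68)/(239 + 68))*455 = 16 + (79/307)*455 = 16 + 35945/307 = 40857/307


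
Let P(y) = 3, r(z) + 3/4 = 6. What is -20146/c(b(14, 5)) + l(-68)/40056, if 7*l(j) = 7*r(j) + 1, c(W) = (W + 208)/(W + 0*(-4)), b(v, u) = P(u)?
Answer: -67785294923/236650848 ≈ -286.44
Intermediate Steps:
r(z) = 21/4 (r(z) = -¾ + 6 = 21/4)
b(v, u) = 3
c(W) = (208 + W)/W (c(W) = (208 + W)/(W + 0) = (208 + W)/W)
l(j) = 151/28 (l(j) = (7*(21/4) + 1)/7 = (147/4 + 1)/7 = (⅐)*(151/4) = 151/28)
-20146/c(b(14, 5)) + l(-68)/40056 = -20146*3/(208 + 3) + (151/28)/40056 = -20146/((⅓)*211) + (151/28)*(1/40056) = -20146/211/3 + 151/1121568 = -20146*3/211 + 151/1121568 = -60438/211 + 151/1121568 = -67785294923/236650848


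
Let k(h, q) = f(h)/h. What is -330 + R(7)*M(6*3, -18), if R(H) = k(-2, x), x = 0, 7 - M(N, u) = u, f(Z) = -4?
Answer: -280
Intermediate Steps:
M(N, u) = 7 - u
k(h, q) = -4/h
R(H) = 2 (R(H) = -4/(-2) = -4*(-½) = 2)
-330 + R(7)*M(6*3, -18) = -330 + 2*(7 - 1*(-18)) = -330 + 2*(7 + 18) = -330 + 2*25 = -330 + 50 = -280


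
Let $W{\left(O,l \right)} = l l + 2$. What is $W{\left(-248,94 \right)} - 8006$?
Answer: $832$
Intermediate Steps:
$W{\left(O,l \right)} = 2 + l^{2}$ ($W{\left(O,l \right)} = l^{2} + 2 = 2 + l^{2}$)
$W{\left(-248,94 \right)} - 8006 = \left(2 + 94^{2}\right) - 8006 = \left(2 + 8836\right) - 8006 = 8838 - 8006 = 832$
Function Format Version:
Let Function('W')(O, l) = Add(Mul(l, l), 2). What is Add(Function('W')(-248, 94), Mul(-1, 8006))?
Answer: 832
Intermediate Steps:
Function('W')(O, l) = Add(2, Pow(l, 2)) (Function('W')(O, l) = Add(Pow(l, 2), 2) = Add(2, Pow(l, 2)))
Add(Function('W')(-248, 94), Mul(-1, 8006)) = Add(Add(2, Pow(94, 2)), Mul(-1, 8006)) = Add(Add(2, 8836), -8006) = Add(8838, -8006) = 832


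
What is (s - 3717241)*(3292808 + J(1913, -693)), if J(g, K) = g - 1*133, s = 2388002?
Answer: -4379294858532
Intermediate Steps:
J(g, K) = -133 + g (J(g, K) = g - 133 = -133 + g)
(s - 3717241)*(3292808 + J(1913, -693)) = (2388002 - 3717241)*(3292808 + (-133 + 1913)) = -1329239*(3292808 + 1780) = -1329239*3294588 = -4379294858532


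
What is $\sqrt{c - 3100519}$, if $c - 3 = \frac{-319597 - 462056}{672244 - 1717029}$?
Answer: $\frac{i \sqrt{3384447094697422495}}{1044785} \approx 1760.8 i$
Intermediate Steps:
$c = \frac{3916008}{1044785}$ ($c = 3 + \frac{-319597 - 462056}{672244 - 1717029} = 3 - \frac{781653}{-1044785} = 3 - - \frac{781653}{1044785} = 3 + \frac{781653}{1044785} = \frac{3916008}{1044785} \approx 3.7481$)
$\sqrt{c - 3100519} = \sqrt{\frac{3916008}{1044785} - 3100519} = \sqrt{- \frac{3239371827407}{1044785}} = \frac{i \sqrt{3384447094697422495}}{1044785}$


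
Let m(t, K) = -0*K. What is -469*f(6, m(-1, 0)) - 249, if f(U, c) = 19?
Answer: -9160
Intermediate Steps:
m(t, K) = 0 (m(t, K) = -5*0 = 0)
-469*f(6, m(-1, 0)) - 249 = -469*19 - 249 = -8911 - 249 = -9160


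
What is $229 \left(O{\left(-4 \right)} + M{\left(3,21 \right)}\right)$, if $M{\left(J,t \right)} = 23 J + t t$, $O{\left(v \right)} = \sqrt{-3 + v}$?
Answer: $116790 + 229 i \sqrt{7} \approx 1.1679 \cdot 10^{5} + 605.88 i$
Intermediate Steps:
$M{\left(J,t \right)} = t^{2} + 23 J$ ($M{\left(J,t \right)} = 23 J + t^{2} = t^{2} + 23 J$)
$229 \left(O{\left(-4 \right)} + M{\left(3,21 \right)}\right) = 229 \left(\sqrt{-3 - 4} + \left(21^{2} + 23 \cdot 3\right)\right) = 229 \left(\sqrt{-7} + \left(441 + 69\right)\right) = 229 \left(i \sqrt{7} + 510\right) = 229 \left(510 + i \sqrt{7}\right) = 116790 + 229 i \sqrt{7}$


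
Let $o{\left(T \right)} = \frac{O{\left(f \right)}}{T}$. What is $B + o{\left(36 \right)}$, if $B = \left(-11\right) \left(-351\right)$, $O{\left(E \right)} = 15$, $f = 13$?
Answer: $\frac{46337}{12} \approx 3861.4$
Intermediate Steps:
$o{\left(T \right)} = \frac{15}{T}$
$B = 3861$
$B + o{\left(36 \right)} = 3861 + \frac{15}{36} = 3861 + 15 \cdot \frac{1}{36} = 3861 + \frac{5}{12} = \frac{46337}{12}$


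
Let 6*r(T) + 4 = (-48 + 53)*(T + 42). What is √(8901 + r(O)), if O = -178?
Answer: √8787 ≈ 93.739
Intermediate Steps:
r(T) = 103/3 + 5*T/6 (r(T) = -⅔ + ((-48 + 53)*(T + 42))/6 = -⅔ + (5*(42 + T))/6 = -⅔ + (210 + 5*T)/6 = -⅔ + (35 + 5*T/6) = 103/3 + 5*T/6)
√(8901 + r(O)) = √(8901 + (103/3 + (⅚)*(-178))) = √(8901 + (103/3 - 445/3)) = √(8901 - 114) = √8787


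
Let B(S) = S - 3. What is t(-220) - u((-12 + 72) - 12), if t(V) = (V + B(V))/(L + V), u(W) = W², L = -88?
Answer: -709189/308 ≈ -2302.6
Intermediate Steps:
B(S) = -3 + S
t(V) = (-3 + 2*V)/(-88 + V) (t(V) = (V + (-3 + V))/(-88 + V) = (-3 + 2*V)/(-88 + V))
t(-220) - u((-12 + 72) - 12) = (-3 + 2*(-220))/(-88 - 220) - ((-12 + 72) - 12)² = (-3 - 440)/(-308) - (60 - 12)² = -1/308*(-443) - 1*48² = 443/308 - 1*2304 = 443/308 - 2304 = -709189/308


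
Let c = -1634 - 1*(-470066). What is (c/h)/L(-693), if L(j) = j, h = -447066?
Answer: 26024/17212041 ≈ 0.0015120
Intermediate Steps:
c = 468432 (c = -1634 + 470066 = 468432)
(c/h)/L(-693) = (468432/(-447066))/(-693) = (468432*(-1/447066))*(-1/693) = -26024/24837*(-1/693) = 26024/17212041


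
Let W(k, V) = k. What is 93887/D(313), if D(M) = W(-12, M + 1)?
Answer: -93887/12 ≈ -7823.9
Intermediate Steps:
D(M) = -12
93887/D(313) = 93887/(-12) = 93887*(-1/12) = -93887/12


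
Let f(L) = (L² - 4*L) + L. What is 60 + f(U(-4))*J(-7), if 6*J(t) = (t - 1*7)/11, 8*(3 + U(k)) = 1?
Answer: 119153/2112 ≈ 56.417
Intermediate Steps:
U(k) = -23/8 (U(k) = -3 + (⅛)*1 = -3 + ⅛ = -23/8)
f(L) = L² - 3*L
J(t) = -7/66 + t/66 (J(t) = ((t - 1*7)/11)/6 = ((t - 7)*(1/11))/6 = ((-7 + t)*(1/11))/6 = (-7/11 + t/11)/6 = -7/66 + t/66)
60 + f(U(-4))*J(-7) = 60 + (-23*(-3 - 23/8)/8)*(-7/66 + (1/66)*(-7)) = 60 + (-23/8*(-47/8))*(-7/66 - 7/66) = 60 + (1081/64)*(-7/33) = 60 - 7567/2112 = 119153/2112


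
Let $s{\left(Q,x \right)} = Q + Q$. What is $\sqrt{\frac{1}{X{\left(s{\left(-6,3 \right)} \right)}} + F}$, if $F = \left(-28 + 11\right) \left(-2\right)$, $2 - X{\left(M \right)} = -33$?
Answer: $\frac{\sqrt{41685}}{35} \approx 5.8334$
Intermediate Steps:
$s{\left(Q,x \right)} = 2 Q$
$X{\left(M \right)} = 35$ ($X{\left(M \right)} = 2 - -33 = 2 + 33 = 35$)
$F = 34$ ($F = \left(-17\right) \left(-2\right) = 34$)
$\sqrt{\frac{1}{X{\left(s{\left(-6,3 \right)} \right)}} + F} = \sqrt{\frac{1}{35} + 34} = \sqrt{\frac{1191}{35}} = \frac{\sqrt{41685}}{35}$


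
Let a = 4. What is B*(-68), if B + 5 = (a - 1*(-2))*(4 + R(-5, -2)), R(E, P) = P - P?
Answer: -1292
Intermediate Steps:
R(E, P) = 0
B = 19 (B = -5 + (4 - 1*(-2))*(4 + 0) = -5 + (4 + 2)*4 = -5 + 6*4 = -5 + 24 = 19)
B*(-68) = 19*(-68) = -1292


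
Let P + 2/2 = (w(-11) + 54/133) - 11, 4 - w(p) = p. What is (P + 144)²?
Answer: 384356025/17689 ≈ 21729.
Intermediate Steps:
w(p) = 4 - p
P = 453/133 (P = -1 + (((4 - 1*(-11)) + 54/133) - 11) = -1 + (((4 + 11) + 54*(1/133)) - 11) = -1 + ((15 + 54/133) - 11) = -1 + (2049/133 - 11) = -1 + 586/133 = 453/133 ≈ 3.4060)
(P + 144)² = (453/133 + 144)² = (19605/133)² = 384356025/17689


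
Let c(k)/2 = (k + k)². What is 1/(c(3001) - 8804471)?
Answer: 1/63243537 ≈ 1.5812e-8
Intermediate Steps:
c(k) = 8*k² (c(k) = 2*(k + k)² = 2*(2*k)² = 2*(4*k²) = 8*k²)
1/(c(3001) - 8804471) = 1/(8*3001² - 8804471) = 1/(8*9006001 - 8804471) = 1/(72048008 - 8804471) = 1/63243537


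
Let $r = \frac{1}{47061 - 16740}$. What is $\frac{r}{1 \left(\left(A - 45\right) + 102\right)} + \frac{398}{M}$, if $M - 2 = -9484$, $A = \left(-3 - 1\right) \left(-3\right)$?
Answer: $- \frac{416332910}{9918878409} \approx -0.041974$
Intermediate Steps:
$A = 12$ ($A = \left(-4\right) \left(-3\right) = 12$)
$r = \frac{1}{30321} \approx 3.298 \cdot 10^{-5}$
$M = -9482$ ($M = 2 - 9484 = -9482$)
$\frac{r}{1 \left(\left(A - 45\right) + 102\right)} + \frac{398}{M} = \frac{1}{30321 \cdot 1 \left(\left(12 - 45\right) + 102\right)} + \frac{398}{-9482} = \frac{1}{30321 \cdot 1 \left(-33 + 102\right)} + 398 \left(- \frac{1}{9482}\right) = \frac{1}{30321 \cdot 1 \cdot 69} - \frac{199}{4741} = \frac{1}{30321 \cdot 69} - \frac{199}{4741} = \frac{1}{30321} \cdot \frac{1}{69} - \frac{199}{4741} = \frac{1}{2092149} - \frac{199}{4741} = - \frac{416332910}{9918878409}$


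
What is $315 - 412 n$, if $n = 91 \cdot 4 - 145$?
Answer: $-89913$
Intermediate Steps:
$n = 219$ ($n = 364 - 145 = 219$)
$315 - 412 n = 315 - 90228 = -89913$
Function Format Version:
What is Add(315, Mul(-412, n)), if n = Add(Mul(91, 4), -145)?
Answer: -89913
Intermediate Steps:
n = 219 (n = Add(364, -145) = 219)
Add(315, Mul(-412, n)) = Add(315, Mul(-412, 219)) = Add(315, -90228) = -89913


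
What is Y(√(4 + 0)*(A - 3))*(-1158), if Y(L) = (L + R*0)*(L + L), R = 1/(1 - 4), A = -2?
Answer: -231600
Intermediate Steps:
R = -⅓ (R = 1/(-3) = -⅓ ≈ -0.33333)
Y(L) = 2*L² (Y(L) = (L - ⅓*0)*(L + L) = (L + 0)*(2*L) = L*(2*L) = 2*L²)
Y(√(4 + 0)*(A - 3))*(-1158) = (2*(√(4 + 0)*(-2 - 3))²)*(-1158) = (2*(√4*(-5))²)*(-1158) = (2*(2*(-5))²)*(-1158) = (2*(-10)²)*(-1158) = (2*100)*(-1158) = 200*(-1158) = -231600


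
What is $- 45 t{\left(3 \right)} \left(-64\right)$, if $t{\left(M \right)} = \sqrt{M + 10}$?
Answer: $2880 \sqrt{13} \approx 10384.0$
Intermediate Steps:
$t{\left(M \right)} = \sqrt{10 + M}$
$- 45 t{\left(3 \right)} \left(-64\right) = - 45 \sqrt{10 + 3} \left(-64\right) = - 45 \sqrt{13} \left(-64\right) = 2880 \sqrt{13}$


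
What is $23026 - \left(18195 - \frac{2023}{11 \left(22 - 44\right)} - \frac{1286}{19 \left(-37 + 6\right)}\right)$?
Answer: $\frac{687098319}{142538} \approx 4820.5$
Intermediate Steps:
$23026 - \left(18195 - \frac{2023}{11 \left(22 - 44\right)} - \frac{1286}{19 \left(-37 + 6\right)}\right) = 23026 + \left(-18195 + \left(\frac{6069}{\left(-22\right) 33} + \frac{2572}{38 \left(-31\right)}\right)\right) = 23026 + \left(-18195 + \left(\frac{6069}{-726} + \frac{2572}{-1178}\right)\right) = 23026 + \left(-18195 + \left(6069 \left(- \frac{1}{726}\right) + 2572 \left(- \frac{1}{1178}\right)\right)\right) = 23026 - \frac{2594981669}{142538} = \frac{687098319}{142538}$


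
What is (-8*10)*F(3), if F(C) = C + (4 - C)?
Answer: -320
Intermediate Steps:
F(C) = 4
(-8*10)*F(3) = -8*10*4 = -80*4 = -320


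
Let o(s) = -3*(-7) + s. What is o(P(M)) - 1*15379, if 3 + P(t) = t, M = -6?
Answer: -15367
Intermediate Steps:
P(t) = -3 + t
o(s) = 21 + s
o(P(M)) - 1*15379 = (21 + (-3 - 6)) - 1*15379 = (21 - 9) - 15379 = 12 - 15379 = -15367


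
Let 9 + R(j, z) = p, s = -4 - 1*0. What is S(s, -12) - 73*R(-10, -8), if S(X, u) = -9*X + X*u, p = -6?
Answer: 1179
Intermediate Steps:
s = -4 (s = -4 + 0 = -4)
R(j, z) = -15 (R(j, z) = -9 - 6 = -15)
S(s, -12) - 73*R(-10, -8) = -4*(-9 - 12) - 73*(-15) = -4*(-21) + 1095 = 84 + 1095 = 1179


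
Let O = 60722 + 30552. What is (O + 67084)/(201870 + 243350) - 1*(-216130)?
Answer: 48112778479/222610 ≈ 2.1613e+5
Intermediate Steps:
O = 91274
(O + 67084)/(201870 + 243350) - 1*(-216130) = (91274 + 67084)/(201870 + 243350) - 1*(-216130) = 158358/445220 + 216130 = 158358*(1/445220) + 216130 = 79179/222610 + 216130 = 48112778479/222610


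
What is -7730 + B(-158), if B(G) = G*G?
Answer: 17234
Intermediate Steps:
B(G) = G²
-7730 + B(-158) = -7730 + (-158)² = -7730 + 24964 = 17234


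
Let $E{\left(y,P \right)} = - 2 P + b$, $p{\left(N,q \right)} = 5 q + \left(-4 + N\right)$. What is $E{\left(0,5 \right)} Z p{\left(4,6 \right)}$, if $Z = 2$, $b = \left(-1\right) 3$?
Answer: $-780$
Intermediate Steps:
$p{\left(N,q \right)} = -4 + N + 5 q$
$b = -3$
$E{\left(y,P \right)} = -3 - 2 P$ ($E{\left(y,P \right)} = - 2 P - 3 = -3 - 2 P$)
$E{\left(0,5 \right)} Z p{\left(4,6 \right)} = \left(-3 - 10\right) 2 \left(-4 + 4 + 5 \cdot 6\right) = \left(-3 - 10\right) 2 \left(-4 + 4 + 30\right) = \left(-13\right) 2 \cdot 30 = \left(-26\right) 30 = -780$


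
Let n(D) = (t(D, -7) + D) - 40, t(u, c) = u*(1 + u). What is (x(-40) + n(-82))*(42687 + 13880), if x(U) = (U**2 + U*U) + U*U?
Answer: 640338440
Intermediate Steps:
x(U) = 3*U**2 (x(U) = (U**2 + U**2) + U**2 = 2*U**2 + U**2 = 3*U**2)
n(D) = -40 + D + D*(1 + D) (n(D) = (D*(1 + D) + D) - 40 = (D + D*(1 + D)) - 40 = -40 + D + D*(1 + D))
(x(-40) + n(-82))*(42687 + 13880) = (3*(-40)**2 + (-40 - 82 - 82*(1 - 82)))*(42687 + 13880) = (3*1600 + (-40 - 82 - 82*(-81)))*56567 = (4800 + (-40 - 82 + 6642))*56567 = (4800 + 6520)*56567 = 11320*56567 = 640338440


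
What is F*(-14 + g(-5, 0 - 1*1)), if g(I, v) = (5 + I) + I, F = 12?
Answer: -228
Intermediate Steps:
g(I, v) = 5 + 2*I
F*(-14 + g(-5, 0 - 1*1)) = 12*(-14 + (5 + 2*(-5))) = 12*(-14 + (5 - 10)) = 12*(-14 - 5) = 12*(-19) = -228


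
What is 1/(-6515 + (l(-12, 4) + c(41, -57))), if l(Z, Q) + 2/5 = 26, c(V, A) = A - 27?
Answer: -5/32867 ≈ -0.00015213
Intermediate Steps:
c(V, A) = -27 + A
l(Z, Q) = 128/5 (l(Z, Q) = -2/5 + 26 = 128/5)
1/(-6515 + (l(-12, 4) + c(41, -57))) = 1/(-6515 + (128/5 + (-27 - 57))) = 1/(-6515 + (128/5 - 84)) = 1/(-6515 - 292/5) = 1/(-32867/5) = -5/32867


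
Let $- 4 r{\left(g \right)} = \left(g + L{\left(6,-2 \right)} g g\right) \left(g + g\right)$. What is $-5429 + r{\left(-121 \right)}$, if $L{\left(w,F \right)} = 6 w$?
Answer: $\frac{63750697}{2} \approx 3.1875 \cdot 10^{7}$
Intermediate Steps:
$r{\left(g \right)} = - \frac{g \left(g + 36 g^{2}\right)}{2}$ ($r{\left(g \right)} = - \frac{\left(g + 6 \cdot 6 g g\right) \left(g + g\right)}{4} = - \frac{\left(g + 36 g g\right) 2 g}{4} = - \frac{\left(g + 36 g^{2}\right) 2 g}{4} = - \frac{2 g \left(g + 36 g^{2}\right)}{4} = - \frac{g \left(g + 36 g^{2}\right)}{2}$)
$-5429 + r{\left(-121 \right)} = -5429 + \frac{\left(-121\right)^{2} \left(-1 - -4356\right)}{2} = -5429 + \frac{1}{2} \cdot 14641 \left(-1 + 4356\right) = -5429 + \frac{1}{2} \cdot 14641 \cdot 4355 = -5429 + \frac{63761555}{2} = \frac{63750697}{2}$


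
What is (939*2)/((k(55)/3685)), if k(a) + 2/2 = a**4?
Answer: 1153405/1525104 ≈ 0.75628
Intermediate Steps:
k(a) = -1 + a**4
(939*2)/((k(55)/3685)) = (939*2)/(((-1 + 55**4)/3685)) = 1878/(((-1 + 9150625)*(1/3685))) = 1878/((9150624*(1/3685))) = 1878/(9150624/3685) = 1878*(3685/9150624) = 1153405/1525104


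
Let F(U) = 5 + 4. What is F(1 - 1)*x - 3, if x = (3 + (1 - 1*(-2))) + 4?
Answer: 87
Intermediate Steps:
F(U) = 9
x = 10 (x = (3 + (1 + 2)) + 4 = (3 + 3) + 4 = 6 + 4 = 10)
F(1 - 1)*x - 3 = 9*10 - 3 = 90 - 3 = 87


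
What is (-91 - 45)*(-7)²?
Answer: -6664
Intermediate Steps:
(-91 - 45)*(-7)² = -136*49 = -6664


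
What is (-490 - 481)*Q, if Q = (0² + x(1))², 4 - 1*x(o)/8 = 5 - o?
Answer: 0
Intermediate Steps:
x(o) = -8 + 8*o (x(o) = 32 - 8*(5 - o) = 32 + (-40 + 8*o) = -8 + 8*o)
Q = 0 (Q = (0² + (-8 + 8*1))² = (0 + (-8 + 8))² = (0 + 0)² = 0² = 0)
(-490 - 481)*Q = (-490 - 481)*0 = -971*0 = 0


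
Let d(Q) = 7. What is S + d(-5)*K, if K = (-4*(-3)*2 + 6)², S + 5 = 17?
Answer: 6312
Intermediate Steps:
S = 12 (S = -5 + 17 = 12)
K = 900 (K = (12*2 + 6)² = (24 + 6)² = 30² = 900)
S + d(-5)*K = 12 + 7*900 = 12 + 6300 = 6312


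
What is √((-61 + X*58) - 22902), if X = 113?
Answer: I*√16409 ≈ 128.1*I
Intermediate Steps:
√((-61 + X*58) - 22902) = √((-61 + 113*58) - 22902) = √((-61 + 6554) - 22902) = √(6493 - 22902) = √(-16409) = I*√16409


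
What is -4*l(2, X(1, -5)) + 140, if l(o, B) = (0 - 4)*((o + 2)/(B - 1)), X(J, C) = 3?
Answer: 172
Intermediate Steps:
l(o, B) = -4*(2 + o)/(-1 + B)
-4*l(2, X(1, -5)) + 140 = -16*(-2 - 1*2)/(-1 + 3) + 140 = -16*(-2 - 2)/2 + 140 = -16*(-4)/2 + 140 = -4*(-8) + 140 = 32 + 140 = 172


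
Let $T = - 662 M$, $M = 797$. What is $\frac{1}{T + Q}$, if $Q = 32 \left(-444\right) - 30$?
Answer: $- \frac{1}{541852} \approx -1.8455 \cdot 10^{-6}$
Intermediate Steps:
$Q = -14238$ ($Q = -14208 - 30 = -14238$)
$T = -527614$ ($T = \left(-662\right) 797 = -527614$)
$\frac{1}{T + Q} = \frac{1}{-527614 - 14238} = \frac{1}{-541852} = - \frac{1}{541852}$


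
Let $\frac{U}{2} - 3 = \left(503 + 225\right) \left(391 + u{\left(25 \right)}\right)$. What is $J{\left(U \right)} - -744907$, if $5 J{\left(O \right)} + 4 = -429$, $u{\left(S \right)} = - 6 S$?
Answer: $\frac{3724102}{5} \approx 7.4482 \cdot 10^{5}$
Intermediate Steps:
$U = 350902$ ($U = 6 + 2 \left(503 + 225\right) \left(391 - 150\right) = 6 + 2 \cdot 728 \left(391 - 150\right) = 6 + 2 \cdot 728 \cdot 241 = 6 + 2 \cdot 175448 = 6 + 350896 = 350902$)
$J{\left(O \right)} = - \frac{433}{5}$ ($J{\left(O \right)} = - \frac{4}{5} + \frac{1}{5} \left(-429\right) = - \frac{4}{5} - \frac{429}{5} = - \frac{433}{5}$)
$J{\left(U \right)} - -744907 = - \frac{433}{5} - -744907 = - \frac{433}{5} + 744907 = \frac{3724102}{5}$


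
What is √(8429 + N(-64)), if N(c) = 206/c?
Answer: 5*√21570/8 ≈ 91.792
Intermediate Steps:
√(8429 + N(-64)) = √(8429 + 206/(-64)) = √(8429 + 206*(-1/64)) = √(8429 - 103/32) = √(269625/32) = 5*√21570/8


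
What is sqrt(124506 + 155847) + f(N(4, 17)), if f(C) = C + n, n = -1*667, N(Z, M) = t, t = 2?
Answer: -665 + sqrt(280353) ≈ -135.52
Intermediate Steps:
N(Z, M) = 2
n = -667
f(C) = -667 + C (f(C) = C - 667 = -667 + C)
sqrt(124506 + 155847) + f(N(4, 17)) = sqrt(124506 + 155847) + (-667 + 2) = sqrt(280353) - 665 = -665 + sqrt(280353)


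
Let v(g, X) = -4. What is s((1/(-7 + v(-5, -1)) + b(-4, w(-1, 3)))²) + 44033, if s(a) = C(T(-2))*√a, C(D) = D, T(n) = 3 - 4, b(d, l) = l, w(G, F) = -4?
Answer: 484318/11 ≈ 44029.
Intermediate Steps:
T(n) = -1
s(a) = -√a
s((1/(-7 + v(-5, -1)) + b(-4, w(-1, 3)))²) + 44033 = -√((1/(-7 - 4) - 4)²) + 44033 = -√((1/(-11) - 4)²) + 44033 = -√((-1/11 - 4)²) + 44033 = -√((-45/11)²) + 44033 = -√(2025/121) + 44033 = -1*45/11 + 44033 = -45/11 + 44033 = 484318/11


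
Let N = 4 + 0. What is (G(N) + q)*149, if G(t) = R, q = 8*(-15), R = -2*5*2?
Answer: -20860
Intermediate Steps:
R = -20 (R = -10*2 = -20)
q = -120
N = 4
G(t) = -20
(G(N) + q)*149 = (-20 - 120)*149 = -140*149 = -20860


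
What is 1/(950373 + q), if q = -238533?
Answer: 1/711840 ≈ 1.4048e-6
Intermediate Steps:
1/(950373 + q) = 1/(950373 - 238533) = 1/711840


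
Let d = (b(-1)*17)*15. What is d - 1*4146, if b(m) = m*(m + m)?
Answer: -3636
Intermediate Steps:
b(m) = 2*m**2 (b(m) = m*(2*m) = 2*m**2)
d = 510 (d = ((2*(-1)**2)*17)*15 = ((2*1)*17)*15 = (2*17)*15 = 34*15 = 510)
d - 1*4146 = 510 - 1*4146 = 510 - 4146 = -3636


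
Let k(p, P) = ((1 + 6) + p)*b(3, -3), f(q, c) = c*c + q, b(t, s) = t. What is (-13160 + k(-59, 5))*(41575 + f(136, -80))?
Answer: -640646076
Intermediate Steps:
f(q, c) = q + c² (f(q, c) = c² + q = q + c²)
k(p, P) = 21 + 3*p (k(p, P) = ((1 + 6) + p)*3 = (7 + p)*3 = 21 + 3*p)
(-13160 + k(-59, 5))*(41575 + f(136, -80)) = (-13160 + (21 + 3*(-59)))*(41575 + (136 + (-80)²)) = (-13160 + (21 - 177))*(41575 + (136 + 6400)) = (-13160 - 156)*(41575 + 6536) = -13316*48111 = -640646076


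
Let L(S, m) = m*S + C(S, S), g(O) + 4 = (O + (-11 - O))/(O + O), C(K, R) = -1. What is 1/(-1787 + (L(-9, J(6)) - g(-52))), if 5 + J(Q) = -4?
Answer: -104/177123 ≈ -0.00058716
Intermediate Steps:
J(Q) = -9 (J(Q) = -5 - 4 = -9)
g(O) = -4 - 11/(2*O) (g(O) = -4 + (O + (-11 - O))/(O + O) = -4 - 11*1/(2*O) = -4 - 11/(2*O))
L(S, m) = -1 + S*m (L(S, m) = m*S - 1 = S*m - 1 = -1 + S*m)
1/(-1787 + (L(-9, J(6)) - g(-52))) = 1/(-1787 + ((-1 - 9*(-9)) - (-4 - 11/2/(-52)))) = 1/(-1787 + ((-1 + 81) - (-4 - 11/2*(-1/52)))) = 1/(-1787 + (80 - (-4 + 11/104))) = 1/(-1787 + (80 - 1*(-405/104))) = 1/(-1787 + (80 + 405/104)) = 1/(-1787 + 8725/104) = 1/(-177123/104) = -104/177123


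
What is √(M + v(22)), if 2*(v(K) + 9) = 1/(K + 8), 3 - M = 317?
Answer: I*√290685/30 ≈ 17.972*I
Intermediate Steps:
M = -314 (M = 3 - 1*317 = 3 - 317 = -314)
v(K) = -9 + 1/(2*(8 + K)) (v(K) = -9 + 1/(2*(K + 8)) = -9 + 1/(2*(8 + K)))
√(M + v(22)) = √(-314 + (-143 - 18*22)/(2*(8 + 22))) = √(-314 + (½)*(-143 - 396)/30) = √(-314 + (½)*(1/30)*(-539)) = √(-314 - 539/60) = √(-19379/60) = I*√290685/30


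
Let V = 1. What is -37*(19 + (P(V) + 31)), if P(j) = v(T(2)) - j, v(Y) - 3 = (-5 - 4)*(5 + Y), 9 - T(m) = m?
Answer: 2072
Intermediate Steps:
T(m) = 9 - m
v(Y) = -42 - 9*Y (v(Y) = 3 + (-5 - 4)*(5 + Y) = 3 - 9*(5 + Y) = 3 + (-45 - 9*Y) = -42 - 9*Y)
P(j) = -105 - j (P(j) = (-42 - 9*(9 - 1*2)) - j = (-42 - 9*(9 - 2)) - j = (-42 - 9*7) - j = (-42 - 63) - j = -105 - j)
-37*(19 + (P(V) + 31)) = -37*(19 + ((-105 - 1*1) + 31)) = -37*(19 + ((-105 - 1) + 31)) = -37*(19 + (-106 + 31)) = -37*(19 - 75) = -37*(-56) = 2072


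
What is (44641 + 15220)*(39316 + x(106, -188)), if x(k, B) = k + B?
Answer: 2348586474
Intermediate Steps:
x(k, B) = B + k
(44641 + 15220)*(39316 + x(106, -188)) = (44641 + 15220)*(39316 + (-188 + 106)) = 59861*(39316 - 82) = 59861*39234 = 2348586474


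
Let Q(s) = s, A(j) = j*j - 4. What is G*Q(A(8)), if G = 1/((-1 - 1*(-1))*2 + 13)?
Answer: 60/13 ≈ 4.6154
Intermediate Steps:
G = 1/13 (G = 1/((-1 + 1)*2 + 13) = 1/(0*2 + 13) = 1/(0 + 13) = 1/13 ≈ 0.076923)
A(j) = -4 + j**2 (A(j) = j**2 - 4 = -4 + j**2)
G*Q(A(8)) = (-4 + 8**2)/13 = (-4 + 64)/13 = (1/13)*60 = 60/13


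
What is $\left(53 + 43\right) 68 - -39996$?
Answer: $46524$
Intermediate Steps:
$\left(53 + 43\right) 68 - -39996 = 96 \cdot 68 + 39996 = 6528 + 39996 = 46524$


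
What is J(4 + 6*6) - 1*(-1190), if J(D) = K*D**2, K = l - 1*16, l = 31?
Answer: 25190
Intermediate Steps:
K = 15 (K = 31 - 1*16 = 31 - 16 = 15)
J(D) = 15*D**2
J(4 + 6*6) - 1*(-1190) = 15*(4 + 6*6)**2 - 1*(-1190) = 15*(4 + 36)**2 + 1190 = 15*40**2 + 1190 = 15*1600 + 1190 = 24000 + 1190 = 25190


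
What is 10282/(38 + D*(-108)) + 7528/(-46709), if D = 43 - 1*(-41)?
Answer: -274134945/210984553 ≈ -1.2993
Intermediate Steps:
D = 84 (D = 43 + 41 = 84)
10282/(38 + D*(-108)) + 7528/(-46709) = 10282/(38 + 84*(-108)) + 7528/(-46709) = 10282/(38 - 9072) + 7528*(-1/46709) = 10282/(-9034) - 7528/46709 = 10282*(-1/9034) - 7528/46709 = -5141/4517 - 7528/46709 = -274134945/210984553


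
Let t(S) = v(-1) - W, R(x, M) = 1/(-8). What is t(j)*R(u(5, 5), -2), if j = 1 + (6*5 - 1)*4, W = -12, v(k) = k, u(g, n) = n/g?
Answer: -11/8 ≈ -1.3750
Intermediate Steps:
R(x, M) = -⅛
j = 117 (j = 1 + (30 - 1)*4 = 1 + 29*4 = 1 + 116 = 117)
t(S) = 11 (t(S) = -1 - 1*(-12) = -1 + 12 = 11)
t(j)*R(u(5, 5), -2) = 11*(-⅛) = -11/8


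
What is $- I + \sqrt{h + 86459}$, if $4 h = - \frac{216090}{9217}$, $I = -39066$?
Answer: $39066 + \frac{\sqrt{29377844785874}}{18434} \approx 39360.0$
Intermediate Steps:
$h = - \frac{108045}{18434}$ ($h = \frac{\left(-216090\right) \frac{1}{9217}}{4} = \frac{1}{4} \left(- \frac{216090}{9217}\right) = - \frac{108045}{18434} \approx -5.8612$)
$- I + \sqrt{h + 86459} = \left(-1\right) \left(-39066\right) + \sqrt{- \frac{108045}{18434} + 86459} = 39066 + \sqrt{\frac{1593677161}{18434}} = 39066 + \frac{\sqrt{29377844785874}}{18434}$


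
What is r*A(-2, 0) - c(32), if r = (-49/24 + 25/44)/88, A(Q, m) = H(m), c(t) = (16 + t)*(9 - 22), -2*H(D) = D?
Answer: 624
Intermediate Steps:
H(D) = -D/2
c(t) = -208 - 13*t (c(t) = (16 + t)*(-13) = -208 - 13*t)
A(Q, m) = -m/2
r = -389/23232 (r = (-49*1/24 + 25*(1/44))*(1/88) = (-49/24 + 25/44)*(1/88) = -389/264*1/88 = -389/23232 ≈ -0.016744)
r*A(-2, 0) - c(32) = -(-389)*0/46464 - (-208 - 13*32) = -389/23232*0 - (-208 - 416) = 0 - 1*(-624) = 0 + 624 = 624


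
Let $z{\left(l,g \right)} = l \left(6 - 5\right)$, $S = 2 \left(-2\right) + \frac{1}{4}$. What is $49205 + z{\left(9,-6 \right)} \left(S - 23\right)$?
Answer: $\frac{195857}{4} \approx 48964.0$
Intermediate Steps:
$S = - \frac{15}{4}$ ($S = -4 + \frac{1}{4} = - \frac{15}{4} \approx -3.75$)
$z{\left(l,g \right)} = l$ ($z{\left(l,g \right)} = l 1 = l$)
$49205 + z{\left(9,-6 \right)} \left(S - 23\right) = 49205 + 9 \left(- \frac{15}{4} - 23\right) = 49205 + 9 \left(- \frac{107}{4}\right) = 49205 - \frac{963}{4} = \frac{195857}{4}$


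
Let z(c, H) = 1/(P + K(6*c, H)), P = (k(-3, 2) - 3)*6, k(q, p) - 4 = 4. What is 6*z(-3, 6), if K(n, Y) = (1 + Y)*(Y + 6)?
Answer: 1/19 ≈ 0.052632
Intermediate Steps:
k(q, p) = 8 (k(q, p) = 4 + 4 = 8)
K(n, Y) = (1 + Y)*(6 + Y)
P = 30 (P = (8 - 3)*6 = 5*6 = 30)
z(c, H) = 1/(36 + H² + 7*H) (z(c, H) = 1/(30 + (6 + H² + 7*H)) = 1/(36 + H² + 7*H))
6*z(-3, 6) = 6/(36 + 6² + 7*6) = 6/(36 + 36 + 42) = 6/114 = 6*(1/114) = 1/19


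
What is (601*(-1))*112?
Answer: -67312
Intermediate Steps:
(601*(-1))*112 = -601*112 = -67312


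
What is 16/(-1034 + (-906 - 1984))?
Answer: -4/981 ≈ -0.0040775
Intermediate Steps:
16/(-1034 + (-906 - 1984)) = 16/(-1034 - 2890) = 16/(-3924) = 16*(-1/3924) = -4/981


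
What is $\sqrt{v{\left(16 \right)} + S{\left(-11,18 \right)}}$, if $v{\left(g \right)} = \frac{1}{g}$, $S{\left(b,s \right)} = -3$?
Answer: $\frac{i \sqrt{47}}{4} \approx 1.7139 i$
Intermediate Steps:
$\sqrt{v{\left(16 \right)} + S{\left(-11,18 \right)}} = \sqrt{\frac{1}{16} - 3} = \sqrt{- \frac{47}{16}} = \frac{i \sqrt{47}}{4}$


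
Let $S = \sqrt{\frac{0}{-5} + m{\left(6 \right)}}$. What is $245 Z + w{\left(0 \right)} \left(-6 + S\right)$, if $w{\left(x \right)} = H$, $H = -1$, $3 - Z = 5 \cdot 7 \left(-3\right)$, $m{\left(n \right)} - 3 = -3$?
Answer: $26466$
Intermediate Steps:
$m{\left(n \right)} = 0$ ($m{\left(n \right)} = 3 - 3 = 0$)
$Z = 108$ ($Z = 3 - 5 \cdot 7 \left(-3\right) = 3 - 35 \left(-3\right) = 3 - -105 = 3 + 105 = 108$)
$w{\left(x \right)} = -1$
$S = 0$ ($S = \sqrt{\frac{0}{-5} + 0} = \sqrt{0 \left(- \frac{1}{5}\right) + 0} = \sqrt{0 + 0} = \sqrt{0} = 0$)
$245 Z + w{\left(0 \right)} \left(-6 + S\right) = 245 \cdot 108 - \left(-6 + 0\right) = 26460 - -6 = 26460 + 6 = 26466$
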